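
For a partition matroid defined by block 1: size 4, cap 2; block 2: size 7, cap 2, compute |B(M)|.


A basis picks exactly ci elements from block i.
Number of bases = product of C(|Si|, ci).
= C(4,2) * C(7,2)
= 6 * 21
= 126.

126


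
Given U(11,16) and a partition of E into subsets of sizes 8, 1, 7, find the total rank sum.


r(Ai) = min(|Ai|, 11) for each part.
Sum = min(8,11) + min(1,11) + min(7,11)
    = 8 + 1 + 7
    = 16.

16


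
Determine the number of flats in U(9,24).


Flats of U(9,24): every subset of size < 9 is a flat, plus E itself.
Count = (24 choose 0) + (24 choose 1) + (24 choose 2) + (24 choose 3) + (24 choose 4) + (24 choose 5) + (24 choose 6) + (24 choose 7) + (24 choose 8) + 1
     = 1 + 24 + 276 + 2024 + 10626 + 42504 + 134596 + 346104 + 735471 + 1
     = 1271627.

1271627


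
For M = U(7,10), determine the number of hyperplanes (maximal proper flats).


Hyperplanes of U(7,10) are flats of rank 6.
In a uniform matroid, these are exactly the (6)-element subsets.
Count = C(10,6) = 10! / (6! * 4!) = 210.

210


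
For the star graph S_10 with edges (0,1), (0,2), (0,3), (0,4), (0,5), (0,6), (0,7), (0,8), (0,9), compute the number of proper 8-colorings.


P(tree, k) = k * (k-1)^(9) for any tree on 10 vertices.
P(8) = 8 * 7^9 = 8 * 40353607 = 322828856.

322828856


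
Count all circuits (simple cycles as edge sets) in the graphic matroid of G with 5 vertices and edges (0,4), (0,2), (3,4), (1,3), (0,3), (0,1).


A circuit in a graphic matroid = edge set of a simple cycle.
G has 5 vertices and 6 edges.
Enumerating all minimal edge subsets forming cycles...
Total circuits found: 3.

3


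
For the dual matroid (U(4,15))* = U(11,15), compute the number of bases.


The dual of U(r,n) is U(n-r, n) = U(11,15).
Bases of U(11,15) are all (11)-element subsets.
|B(M*)| = C(15,11) = 1365.

1365


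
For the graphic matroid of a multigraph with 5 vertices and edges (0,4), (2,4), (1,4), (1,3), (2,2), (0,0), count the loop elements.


In a graphic matroid, a loop is a self-loop edge (u,u) with rank 0.
Examining all 6 edges for self-loops...
Self-loops found: (2,2), (0,0)
Number of loops = 2.

2


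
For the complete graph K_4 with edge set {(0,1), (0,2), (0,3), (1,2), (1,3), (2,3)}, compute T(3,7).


T(K_4; x,y) = x^3 + 3x^2 + 4xy + 2x + y^3 + 3y^2 + 2y.
Substituting x=3, y=7:
= 27 + 27 + 84 + 6 + 343 + 147 + 14
= 648.

648


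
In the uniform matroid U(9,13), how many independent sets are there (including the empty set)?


Independent sets of U(9,13) are all subsets of size <= 9.
Count = (13 choose 0) + (13 choose 1) + (13 choose 2) + (13 choose 3) + (13 choose 4) + (13 choose 5) + (13 choose 6) + (13 choose 7) + (13 choose 8) + (13 choose 9)
     = 1 + 13 + 78 + 286 + 715 + 1287 + 1716 + 1716 + 1287 + 715
     = 7814.

7814


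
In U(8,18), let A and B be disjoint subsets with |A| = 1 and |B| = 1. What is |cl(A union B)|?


|A union B| = 1 + 1 = 2 (disjoint).
In U(8,18), cl(S) = S if |S| < 8, else cl(S) = E.
Since 2 < 8, cl(A union B) = A union B.
|cl(A union B)| = 2.

2


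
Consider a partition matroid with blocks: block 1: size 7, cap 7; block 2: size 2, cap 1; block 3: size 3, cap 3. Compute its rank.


Rank of a partition matroid = sum of min(|Si|, ci) for each block.
= min(7,7) + min(2,1) + min(3,3)
= 7 + 1 + 3
= 11.

11


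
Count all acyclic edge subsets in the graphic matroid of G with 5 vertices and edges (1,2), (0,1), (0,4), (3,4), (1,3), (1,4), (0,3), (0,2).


An independent set in a graphic matroid is an acyclic edge subset.
G has 5 vertices and 8 edges.
Enumerate all 2^8 = 256 subsets, checking for acyclicity.
Total independent sets = 128.

128


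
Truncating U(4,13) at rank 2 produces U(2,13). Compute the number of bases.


Truncating U(4,13) to rank 2 gives U(2,13).
Bases of U(2,13) are all 2-element subsets of 13 elements.
Number of bases = (13 choose 2) = 78.

78


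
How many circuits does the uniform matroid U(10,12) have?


In U(10,12), circuits are the (11)-element subsets.
Any set of 11 elements is dependent, and removing any one element gives
an independent set of size 10, so it is a minimal dependent set.
Number of circuits = C(12,11) = 12.

12


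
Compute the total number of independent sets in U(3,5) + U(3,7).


For a direct sum, |I(M1+M2)| = |I(M1)| * |I(M2)|.
|I(U(3,5))| = sum C(5,k) for k=0..3 = 26.
|I(U(3,7))| = sum C(7,k) for k=0..3 = 64.
Total = 26 * 64 = 1664.

1664


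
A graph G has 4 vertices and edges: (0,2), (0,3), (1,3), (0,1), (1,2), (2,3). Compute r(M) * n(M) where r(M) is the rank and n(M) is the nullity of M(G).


r(M) = |V| - c = 4 - 1 = 3.
nullity = |E| - r(M) = 6 - 3 = 3.
Product = 3 * 3 = 9.

9


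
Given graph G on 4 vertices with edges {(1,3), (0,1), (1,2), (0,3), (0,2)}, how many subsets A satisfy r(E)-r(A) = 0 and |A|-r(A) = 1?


R(x,y) = sum over A in 2^E of x^(r(E)-r(A)) * y^(|A|-r(A)).
G has 4 vertices, 5 edges. r(E) = 3.
Enumerate all 2^5 = 32 subsets.
Count subsets with r(E)-r(A)=0 and |A|-r(A)=1: 5.

5


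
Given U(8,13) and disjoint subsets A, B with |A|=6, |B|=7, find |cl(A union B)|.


|A union B| = 6 + 7 = 13 (disjoint).
In U(8,13), cl(S) = S if |S| < 8, else cl(S) = E.
Since 13 >= 8, cl(A union B) = E.
|cl(A union B)| = 13.

13


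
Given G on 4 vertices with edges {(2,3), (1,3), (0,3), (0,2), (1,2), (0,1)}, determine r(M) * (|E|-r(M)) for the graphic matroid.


r(M) = |V| - c = 4 - 1 = 3.
nullity = |E| - r(M) = 6 - 3 = 3.
Product = 3 * 3 = 9.

9


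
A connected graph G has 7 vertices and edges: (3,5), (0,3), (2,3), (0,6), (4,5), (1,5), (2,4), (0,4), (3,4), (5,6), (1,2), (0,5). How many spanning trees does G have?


By Kirchhoff's matrix tree theorem, the number of spanning trees equals
the determinant of any cofactor of the Laplacian matrix L.
G has 7 vertices and 12 edges.
Computing the (6 x 6) cofactor determinant gives 285.

285


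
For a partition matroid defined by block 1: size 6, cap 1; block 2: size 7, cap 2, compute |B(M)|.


A basis picks exactly ci elements from block i.
Number of bases = product of C(|Si|, ci).
= C(6,1) * C(7,2)
= 6 * 21
= 126.

126


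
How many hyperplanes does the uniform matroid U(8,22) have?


Hyperplanes of U(8,22) are flats of rank 7.
In a uniform matroid, these are exactly the (7)-element subsets.
Count = (22 choose 7) = 170544.

170544


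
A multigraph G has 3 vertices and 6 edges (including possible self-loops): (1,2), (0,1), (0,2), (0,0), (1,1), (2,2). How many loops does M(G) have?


In a graphic matroid, a loop is a self-loop edge (u,u) with rank 0.
Examining all 6 edges for self-loops...
Self-loops found: (0,0), (1,1), (2,2)
Number of loops = 3.

3


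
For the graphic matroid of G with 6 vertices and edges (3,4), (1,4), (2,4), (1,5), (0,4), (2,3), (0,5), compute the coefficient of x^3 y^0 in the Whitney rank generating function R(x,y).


R(x,y) = sum over A in 2^E of x^(r(E)-r(A)) * y^(|A|-r(A)).
G has 6 vertices, 7 edges. r(E) = 5.
Enumerate all 2^7 = 128 subsets.
Count subsets with r(E)-r(A)=3 and |A|-r(A)=0: 21.

21


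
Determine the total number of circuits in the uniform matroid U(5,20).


In U(5,20), circuits are the (6)-element subsets.
Any set of 6 elements is dependent, and removing any one element gives
an independent set of size 5, so it is a minimal dependent set.
Number of circuits = (20 choose 6) = 38760.

38760


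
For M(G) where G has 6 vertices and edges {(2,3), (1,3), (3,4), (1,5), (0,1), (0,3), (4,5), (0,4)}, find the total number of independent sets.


An independent set in a graphic matroid is an acyclic edge subset.
G has 6 vertices and 8 edges.
Enumerate all 2^8 = 256 subsets, checking for acyclicity.
Total independent sets = 172.

172


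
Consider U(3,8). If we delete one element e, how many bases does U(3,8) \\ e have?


Deleting e from U(3,8) gives U(3,7) since n > r.
Bases of U(3,7) = (7 choose 3) = 35.

35


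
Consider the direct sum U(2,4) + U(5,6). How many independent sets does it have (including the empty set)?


For a direct sum, |I(M1+M2)| = |I(M1)| * |I(M2)|.
|I(U(2,4))| = sum C(4,k) for k=0..2 = 11.
|I(U(5,6))| = sum C(6,k) for k=0..5 = 63.
Total = 11 * 63 = 693.

693


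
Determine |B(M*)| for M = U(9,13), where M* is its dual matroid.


The dual of U(r,n) is U(n-r, n) = U(4,13).
Bases of U(4,13) are all (4)-element subsets.
|B(M*)| = (13 choose 4) = 715.

715


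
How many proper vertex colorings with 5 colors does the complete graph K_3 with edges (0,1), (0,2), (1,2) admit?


P(K_3, k) = k(k-1)(k-2)...(k-2).
P(5) = (5) * (4) * (3) = 60.

60


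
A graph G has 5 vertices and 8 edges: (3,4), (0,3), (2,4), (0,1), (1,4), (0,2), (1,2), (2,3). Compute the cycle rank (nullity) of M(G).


Cycle rank (nullity) = |E| - r(M) = |E| - (|V| - c).
|E| = 8, |V| = 5, c = 1.
Nullity = 8 - (5 - 1) = 8 - 4 = 4.

4


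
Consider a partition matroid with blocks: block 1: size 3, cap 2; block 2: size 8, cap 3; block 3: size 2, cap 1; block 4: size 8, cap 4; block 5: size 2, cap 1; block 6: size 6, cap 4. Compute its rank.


Rank of a partition matroid = sum of min(|Si|, ci) for each block.
= min(3,2) + min(8,3) + min(2,1) + min(8,4) + min(2,1) + min(6,4)
= 2 + 3 + 1 + 4 + 1 + 4
= 15.

15


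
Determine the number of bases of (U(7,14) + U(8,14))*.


(M1+M2)* = M1* + M2*.
M1* = U(7,14), bases: C(14,7) = 3432.
M2* = U(6,14), bases: C(14,6) = 3003.
|B(M*)| = 3432 * 3003 = 10306296.

10306296


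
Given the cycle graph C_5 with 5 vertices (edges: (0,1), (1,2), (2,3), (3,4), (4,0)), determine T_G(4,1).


T(C_5; x,y) = x + x^2 + ... + x^(4) + y.
T(4,1) = 4^1 + 4^2 + 4^3 + 4^4 + 1
= 4 + 16 + 64 + 256 + 1
= 341.

341


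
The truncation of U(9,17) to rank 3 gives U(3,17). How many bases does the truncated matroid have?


Truncating U(9,17) to rank 3 gives U(3,17).
Bases of U(3,17) are all 3-element subsets of 17 elements.
Number of bases = C(17,3) = (17 * 16 * 15) / (1 * 2 * 3) = 680.

680


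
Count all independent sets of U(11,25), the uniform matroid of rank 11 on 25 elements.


Independent sets of U(11,25) are all subsets of size <= 11.
Count = (25 choose 0) + (25 choose 1) + (25 choose 2) + (25 choose 3) + (25 choose 4) + (25 choose 5) + (25 choose 6) + (25 choose 7) + (25 choose 8) + (25 choose 9) + (25 choose 10) + (25 choose 11)
     = 1 + 25 + 300 + 2300 + 12650 + 53130 + 177100 + 480700 + 1081575 + 2042975 + 3268760 + 4457400
     = 11576916.

11576916


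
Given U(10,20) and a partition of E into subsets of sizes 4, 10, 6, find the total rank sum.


r(Ai) = min(|Ai|, 10) for each part.
Sum = min(4,10) + min(10,10) + min(6,10)
    = 4 + 10 + 6
    = 20.

20


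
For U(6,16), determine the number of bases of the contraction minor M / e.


Contracting e from U(6,16) gives U(5,15).
Bases of U(5,15) = C(15,5) = 15! / (5! * 10!) = 3003.

3003


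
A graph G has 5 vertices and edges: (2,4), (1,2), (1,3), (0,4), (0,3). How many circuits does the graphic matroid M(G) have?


A circuit in a graphic matroid = edge set of a simple cycle.
G has 5 vertices and 5 edges.
Enumerating all minimal edge subsets forming cycles...
Total circuits found: 1.

1


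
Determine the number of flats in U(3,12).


Flats of U(3,12): every subset of size < 3 is a flat, plus E itself.
Count = C(12,0) + C(12,1) + C(12,2) + 1
     = 1 + 12 + 66 + 1
     = 80.

80


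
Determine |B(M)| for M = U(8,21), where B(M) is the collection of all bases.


Bases of U(8,21) are all 8-element subsets of the 21-element ground set.
Number of bases = C(21,8).
C(21,8) = 21! / (8! * 13!) = 203490.

203490


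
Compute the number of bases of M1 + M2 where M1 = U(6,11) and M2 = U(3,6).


Bases of a direct sum M1 + M2: |B| = |B(M1)| * |B(M2)|.
|B(U(6,11))| = C(11,6) = 462.
|B(U(3,6))| = C(6,3) = 20.
Total bases = 462 * 20 = 9240.

9240


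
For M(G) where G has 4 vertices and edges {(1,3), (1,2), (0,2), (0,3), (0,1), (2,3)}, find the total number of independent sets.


An independent set in a graphic matroid is an acyclic edge subset.
G has 4 vertices and 6 edges.
Enumerate all 2^6 = 64 subsets, checking for acyclicity.
Total independent sets = 38.

38


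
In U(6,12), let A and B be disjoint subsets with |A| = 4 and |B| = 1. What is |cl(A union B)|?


|A union B| = 4 + 1 = 5 (disjoint).
In U(6,12), cl(S) = S if |S| < 6, else cl(S) = E.
Since 5 < 6, cl(A union B) = A union B.
|cl(A union B)| = 5.

5


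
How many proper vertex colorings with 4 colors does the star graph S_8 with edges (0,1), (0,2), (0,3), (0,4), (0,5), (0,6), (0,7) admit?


P(tree, k) = k * (k-1)^(7) for any tree on 8 vertices.
P(4) = 4 * 3^7 = 4 * 2187 = 8748.

8748


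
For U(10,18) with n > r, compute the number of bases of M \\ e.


Deleting e from U(10,18) gives U(10,17) since n > r.
Bases of U(10,17) = C(17,10) = 17! / (10! * 7!) = 19448.

19448


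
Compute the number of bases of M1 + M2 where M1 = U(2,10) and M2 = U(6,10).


Bases of a direct sum M1 + M2: |B| = |B(M1)| * |B(M2)|.
|B(U(2,10))| = C(10,2) = 45.
|B(U(6,10))| = C(10,6) = 210.
Total bases = 45 * 210 = 9450.

9450


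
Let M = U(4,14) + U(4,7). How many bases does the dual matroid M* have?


(M1+M2)* = M1* + M2*.
M1* = U(10,14), bases: C(14,10) = 1001.
M2* = U(3,7), bases: C(7,3) = 35.
|B(M*)| = 1001 * 35 = 35035.

35035


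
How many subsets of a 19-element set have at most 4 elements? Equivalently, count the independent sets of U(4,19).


Independent sets of U(4,19) are all subsets of size <= 4.
Count = (19 choose 0) + (19 choose 1) + (19 choose 2) + (19 choose 3) + (19 choose 4)
     = 1 + 19 + 171 + 969 + 3876
     = 5036.

5036


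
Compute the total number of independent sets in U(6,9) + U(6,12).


For a direct sum, |I(M1+M2)| = |I(M1)| * |I(M2)|.
|I(U(6,9))| = sum C(9,k) for k=0..6 = 466.
|I(U(6,12))| = sum C(12,k) for k=0..6 = 2510.
Total = 466 * 2510 = 1169660.

1169660


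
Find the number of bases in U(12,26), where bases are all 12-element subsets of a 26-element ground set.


Bases of U(12,26) are all 12-element subsets of the 26-element ground set.
Number of bases = C(26,12).
(26 choose 12) = 9657700.

9657700


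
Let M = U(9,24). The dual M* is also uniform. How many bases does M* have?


The dual of U(r,n) is U(n-r, n) = U(15,24).
Bases of U(15,24) are all (15)-element subsets.
|B(M*)| = C(24,15) = 1307504.

1307504


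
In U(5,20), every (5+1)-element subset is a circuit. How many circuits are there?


In U(5,20), circuits are the (6)-element subsets.
Any set of 6 elements is dependent, and removing any one element gives
an independent set of size 5, so it is a minimal dependent set.
Number of circuits = (20 choose 6) = 38760.

38760


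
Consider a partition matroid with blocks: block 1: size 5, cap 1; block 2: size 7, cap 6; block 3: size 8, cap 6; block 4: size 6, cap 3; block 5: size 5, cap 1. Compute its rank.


Rank of a partition matroid = sum of min(|Si|, ci) for each block.
= min(5,1) + min(7,6) + min(8,6) + min(6,3) + min(5,1)
= 1 + 6 + 6 + 3 + 1
= 17.

17


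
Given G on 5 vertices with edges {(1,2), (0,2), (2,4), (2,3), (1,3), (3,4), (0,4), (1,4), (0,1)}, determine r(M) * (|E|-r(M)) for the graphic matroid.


r(M) = |V| - c = 5 - 1 = 4.
nullity = |E| - r(M) = 9 - 4 = 5.
Product = 4 * 5 = 20.

20


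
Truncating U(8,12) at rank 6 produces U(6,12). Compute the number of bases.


Truncating U(8,12) to rank 6 gives U(6,12).
Bases of U(6,12) are all 6-element subsets of 12 elements.
Number of bases = C(12,6) = 924.

924


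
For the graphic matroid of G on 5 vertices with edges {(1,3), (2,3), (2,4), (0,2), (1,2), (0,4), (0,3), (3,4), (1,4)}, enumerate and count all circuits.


A circuit in a graphic matroid = edge set of a simple cycle.
G has 5 vertices and 9 edges.
Enumerating all minimal edge subsets forming cycles...
Total circuits found: 22.

22


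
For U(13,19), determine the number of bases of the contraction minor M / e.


Contracting e from U(13,19) gives U(12,18).
Bases of U(12,18) = (18 choose 12) = 18564.

18564


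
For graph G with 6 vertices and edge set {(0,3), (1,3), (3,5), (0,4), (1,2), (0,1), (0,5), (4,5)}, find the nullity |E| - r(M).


Cycle rank (nullity) = |E| - r(M) = |E| - (|V| - c).
|E| = 8, |V| = 6, c = 1.
Nullity = 8 - (6 - 1) = 8 - 5 = 3.

3


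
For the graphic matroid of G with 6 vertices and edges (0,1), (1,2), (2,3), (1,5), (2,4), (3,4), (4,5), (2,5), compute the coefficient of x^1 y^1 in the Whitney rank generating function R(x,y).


R(x,y) = sum over A in 2^E of x^(r(E)-r(A)) * y^(|A|-r(A)).
G has 6 vertices, 8 edges. r(E) = 5.
Enumerate all 2^8 = 256 subsets.
Count subsets with r(E)-r(A)=1 and |A|-r(A)=1: 33.

33


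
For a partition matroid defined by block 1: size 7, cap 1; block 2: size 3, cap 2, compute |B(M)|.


A basis picks exactly ci elements from block i.
Number of bases = product of C(|Si|, ci).
= C(7,1) * C(3,2)
= 7 * 3
= 21.

21


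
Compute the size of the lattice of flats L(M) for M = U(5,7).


Flats of U(5,7): every subset of size < 5 is a flat, plus E itself.
Count = C(7,0) + C(7,1) + C(7,2) + C(7,3) + C(7,4) + 1
     = 1 + 7 + 21 + 35 + 35 + 1
     = 100.

100


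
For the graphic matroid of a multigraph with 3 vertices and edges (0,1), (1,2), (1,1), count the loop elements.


In a graphic matroid, a loop is a self-loop edge (u,u) with rank 0.
Examining all 3 edges for self-loops...
Self-loops found: (1,1)
Number of loops = 1.

1


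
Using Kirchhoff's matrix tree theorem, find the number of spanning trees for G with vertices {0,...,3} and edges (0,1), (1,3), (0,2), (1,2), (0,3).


By Kirchhoff's matrix tree theorem, the number of spanning trees equals
the determinant of any cofactor of the Laplacian matrix L.
G has 4 vertices and 5 edges.
Computing the (3 x 3) cofactor determinant gives 8.

8


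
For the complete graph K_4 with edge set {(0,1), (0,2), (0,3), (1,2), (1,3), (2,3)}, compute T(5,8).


T(K_4; x,y) = x^3 + 3x^2 + 4xy + 2x + y^3 + 3y^2 + 2y.
Substituting x=5, y=8:
= 125 + 75 + 160 + 10 + 512 + 192 + 16
= 1090.

1090


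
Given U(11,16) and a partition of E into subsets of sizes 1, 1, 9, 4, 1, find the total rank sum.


r(Ai) = min(|Ai|, 11) for each part.
Sum = min(1,11) + min(1,11) + min(9,11) + min(4,11) + min(1,11)
    = 1 + 1 + 9 + 4 + 1
    = 16.

16


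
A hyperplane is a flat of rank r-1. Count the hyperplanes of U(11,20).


Hyperplanes of U(11,20) are flats of rank 10.
In a uniform matroid, these are exactly the (10)-element subsets.
Count = (20 choose 10) = 184756.

184756


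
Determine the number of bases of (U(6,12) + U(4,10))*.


(M1+M2)* = M1* + M2*.
M1* = U(6,12), bases: C(12,6) = 924.
M2* = U(6,10), bases: C(10,6) = 210.
|B(M*)| = 924 * 210 = 194040.

194040


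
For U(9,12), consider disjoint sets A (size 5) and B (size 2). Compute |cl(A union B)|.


|A union B| = 5 + 2 = 7 (disjoint).
In U(9,12), cl(S) = S if |S| < 9, else cl(S) = E.
Since 7 < 9, cl(A union B) = A union B.
|cl(A union B)| = 7.

7


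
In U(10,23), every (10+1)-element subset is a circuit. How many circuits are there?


In U(10,23), circuits are the (11)-element subsets.
Any set of 11 elements is dependent, and removing any one element gives
an independent set of size 10, so it is a minimal dependent set.
Number of circuits = C(23,11) = 1352078.

1352078


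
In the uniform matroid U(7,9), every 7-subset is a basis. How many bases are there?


Bases of U(7,9) are all 7-element subsets of the 9-element ground set.
Number of bases = C(9,7).
C(9,7) = 9! / (7! * 2!) = 36.

36


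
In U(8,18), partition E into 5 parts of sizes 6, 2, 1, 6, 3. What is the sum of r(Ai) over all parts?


r(Ai) = min(|Ai|, 8) for each part.
Sum = min(6,8) + min(2,8) + min(1,8) + min(6,8) + min(3,8)
    = 6 + 2 + 1 + 6 + 3
    = 18.

18


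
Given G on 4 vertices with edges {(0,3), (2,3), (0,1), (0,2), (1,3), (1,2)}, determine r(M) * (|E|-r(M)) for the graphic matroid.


r(M) = |V| - c = 4 - 1 = 3.
nullity = |E| - r(M) = 6 - 3 = 3.
Product = 3 * 3 = 9.

9


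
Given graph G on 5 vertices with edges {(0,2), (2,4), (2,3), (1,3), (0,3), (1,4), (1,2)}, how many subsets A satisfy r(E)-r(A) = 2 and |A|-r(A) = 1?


R(x,y) = sum over A in 2^E of x^(r(E)-r(A)) * y^(|A|-r(A)).
G has 5 vertices, 7 edges. r(E) = 4.
Enumerate all 2^7 = 128 subsets.
Count subsets with r(E)-r(A)=2 and |A|-r(A)=1: 3.

3


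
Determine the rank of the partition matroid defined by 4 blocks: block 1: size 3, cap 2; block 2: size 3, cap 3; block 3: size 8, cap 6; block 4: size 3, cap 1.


Rank of a partition matroid = sum of min(|Si|, ci) for each block.
= min(3,2) + min(3,3) + min(8,6) + min(3,1)
= 2 + 3 + 6 + 1
= 12.

12


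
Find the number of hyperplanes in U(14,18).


Hyperplanes of U(14,18) are flats of rank 13.
In a uniform matroid, these are exactly the (13)-element subsets.
Count = (18 choose 13) = 8568.

8568


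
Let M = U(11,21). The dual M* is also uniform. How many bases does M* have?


The dual of U(r,n) is U(n-r, n) = U(10,21).
Bases of U(10,21) are all (10)-element subsets.
|B(M*)| = C(21,10) = 352716.

352716


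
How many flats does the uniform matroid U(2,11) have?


Flats of U(2,11): every subset of size < 2 is a flat, plus E itself.
Count = C(11,0) + C(11,1) + 1
     = 1 + 11 + 1
     = 13.

13


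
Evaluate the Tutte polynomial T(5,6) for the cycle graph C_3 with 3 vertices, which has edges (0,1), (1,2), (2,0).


T(C_3; x,y) = x + x^2 + ... + x^(2) + y.
T(5,6) = 5^1 + 5^2 + 6
= 5 + 25 + 6
= 36.

36


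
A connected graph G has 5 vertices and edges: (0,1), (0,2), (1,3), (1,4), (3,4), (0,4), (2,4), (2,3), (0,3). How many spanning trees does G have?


By Kirchhoff's matrix tree theorem, the number of spanning trees equals
the determinant of any cofactor of the Laplacian matrix L.
G has 5 vertices and 9 edges.
Computing the (4 x 4) cofactor determinant gives 75.

75


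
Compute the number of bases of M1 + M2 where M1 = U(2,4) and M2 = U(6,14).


Bases of a direct sum M1 + M2: |B| = |B(M1)| * |B(M2)|.
|B(U(2,4))| = C(4,2) = 6.
|B(U(6,14))| = C(14,6) = 3003.
Total bases = 6 * 3003 = 18018.

18018


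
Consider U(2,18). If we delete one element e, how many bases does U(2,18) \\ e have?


Deleting e from U(2,18) gives U(2,17) since n > r.
Bases of U(2,17) = C(17,2) = 17! / (2! * 15!) = 136.

136


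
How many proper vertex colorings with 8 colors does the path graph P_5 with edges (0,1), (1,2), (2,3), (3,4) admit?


P(P_5, k) = k * (k-1)^(4).
P(8) = 8 * 7^4 = 8 * 2401 = 19208.

19208


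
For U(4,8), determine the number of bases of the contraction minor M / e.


Contracting e from U(4,8) gives U(3,7).
Bases of U(3,7) = C(7,3) = (7 * 6 * 5) / (1 * 2 * 3) = 35.

35


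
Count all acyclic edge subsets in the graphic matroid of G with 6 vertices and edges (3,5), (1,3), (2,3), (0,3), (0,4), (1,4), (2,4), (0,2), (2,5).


An independent set in a graphic matroid is an acyclic edge subset.
G has 6 vertices and 9 edges.
Enumerate all 2^9 = 512 subsets, checking for acyclicity.
Total independent sets = 292.

292


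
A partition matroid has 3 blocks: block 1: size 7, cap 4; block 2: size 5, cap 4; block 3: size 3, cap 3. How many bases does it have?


A basis picks exactly ci elements from block i.
Number of bases = product of C(|Si|, ci).
= C(7,4) * C(5,4) * C(3,3)
= 35 * 5 * 1
= 175.

175


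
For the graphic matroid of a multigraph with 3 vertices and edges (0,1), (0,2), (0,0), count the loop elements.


In a graphic matroid, a loop is a self-loop edge (u,u) with rank 0.
Examining all 3 edges for self-loops...
Self-loops found: (0,0)
Number of loops = 1.

1


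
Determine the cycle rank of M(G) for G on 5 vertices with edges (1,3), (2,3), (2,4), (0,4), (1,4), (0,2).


Cycle rank (nullity) = |E| - r(M) = |E| - (|V| - c).
|E| = 6, |V| = 5, c = 1.
Nullity = 6 - (5 - 1) = 6 - 4 = 2.

2


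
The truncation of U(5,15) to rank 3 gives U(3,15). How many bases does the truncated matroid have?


Truncating U(5,15) to rank 3 gives U(3,15).
Bases of U(3,15) are all 3-element subsets of 15 elements.
Number of bases = C(15,3) = 15! / (3! * 12!) = 455.

455


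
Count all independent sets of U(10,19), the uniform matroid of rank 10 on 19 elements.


Independent sets of U(10,19) are all subsets of size <= 10.
Count = C(19,0) + C(19,1) + C(19,2) + C(19,3) + C(19,4) + C(19,5) + C(19,6) + C(19,7) + C(19,8) + C(19,9) + C(19,10)
     = 1 + 19 + 171 + 969 + 3876 + 11628 + 27132 + 50388 + 75582 + 92378 + 92378
     = 354522.

354522


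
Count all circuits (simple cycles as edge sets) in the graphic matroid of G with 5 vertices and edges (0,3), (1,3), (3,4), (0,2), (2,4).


A circuit in a graphic matroid = edge set of a simple cycle.
G has 5 vertices and 5 edges.
Enumerating all minimal edge subsets forming cycles...
Total circuits found: 1.

1


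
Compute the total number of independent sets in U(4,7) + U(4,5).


For a direct sum, |I(M1+M2)| = |I(M1)| * |I(M2)|.
|I(U(4,7))| = sum C(7,k) for k=0..4 = 99.
|I(U(4,5))| = sum C(5,k) for k=0..4 = 31.
Total = 99 * 31 = 3069.

3069


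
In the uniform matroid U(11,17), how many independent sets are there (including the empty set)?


Independent sets of U(11,17) are all subsets of size <= 11.
Count = C(17,0) + C(17,1) + C(17,2) + C(17,3) + C(17,4) + C(17,5) + C(17,6) + C(17,7) + C(17,8) + C(17,9) + C(17,10) + C(17,11)
     = 1 + 17 + 136 + 680 + 2380 + 6188 + 12376 + 19448 + 24310 + 24310 + 19448 + 12376
     = 121670.

121670


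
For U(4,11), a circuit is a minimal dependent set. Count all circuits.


In U(4,11), circuits are the (5)-element subsets.
Any set of 5 elements is dependent, and removing any one element gives
an independent set of size 4, so it is a minimal dependent set.
Number of circuits = C(11,5) = 11! / (5! * 6!) = 462.

462


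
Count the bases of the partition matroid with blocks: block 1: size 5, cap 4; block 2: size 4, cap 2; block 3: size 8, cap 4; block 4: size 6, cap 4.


A basis picks exactly ci elements from block i.
Number of bases = product of C(|Si|, ci).
= C(5,4) * C(4,2) * C(8,4) * C(6,4)
= 5 * 6 * 70 * 15
= 31500.

31500


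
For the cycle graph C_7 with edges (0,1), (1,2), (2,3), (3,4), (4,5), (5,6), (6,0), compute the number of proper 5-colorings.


P(C_7, k) = (k-1)^7 + (-1)^7*(k-1).
P(5) = (4)^7 - 4
= 16384 - 4 = 16380.

16380


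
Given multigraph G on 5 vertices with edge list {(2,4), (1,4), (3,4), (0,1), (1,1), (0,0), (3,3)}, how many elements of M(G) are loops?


In a graphic matroid, a loop is a self-loop edge (u,u) with rank 0.
Examining all 7 edges for self-loops...
Self-loops found: (1,1), (0,0), (3,3)
Number of loops = 3.

3


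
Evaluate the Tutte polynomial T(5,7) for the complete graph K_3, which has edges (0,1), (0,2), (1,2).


T(K_3; x,y) = x^2 + x + y.
T(5,7) = 25 + 5 + 7 = 37.

37


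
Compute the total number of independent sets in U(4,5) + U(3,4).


For a direct sum, |I(M1+M2)| = |I(M1)| * |I(M2)|.
|I(U(4,5))| = sum C(5,k) for k=0..4 = 31.
|I(U(3,4))| = sum C(4,k) for k=0..3 = 15.
Total = 31 * 15 = 465.

465


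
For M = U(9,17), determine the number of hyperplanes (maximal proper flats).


Hyperplanes of U(9,17) are flats of rank 8.
In a uniform matroid, these are exactly the (8)-element subsets.
Count = C(17,8) = 24310.

24310


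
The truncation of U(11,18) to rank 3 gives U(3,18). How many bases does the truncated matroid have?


Truncating U(11,18) to rank 3 gives U(3,18).
Bases of U(3,18) are all 3-element subsets of 18 elements.
Number of bases = (18 choose 3) = 816.

816


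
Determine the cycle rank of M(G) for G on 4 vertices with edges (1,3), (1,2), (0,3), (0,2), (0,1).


Cycle rank (nullity) = |E| - r(M) = |E| - (|V| - c).
|E| = 5, |V| = 4, c = 1.
Nullity = 5 - (4 - 1) = 5 - 3 = 2.

2


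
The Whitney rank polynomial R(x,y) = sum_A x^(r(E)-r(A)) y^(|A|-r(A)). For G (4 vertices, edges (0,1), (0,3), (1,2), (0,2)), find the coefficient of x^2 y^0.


R(x,y) = sum over A in 2^E of x^(r(E)-r(A)) * y^(|A|-r(A)).
G has 4 vertices, 4 edges. r(E) = 3.
Enumerate all 2^4 = 16 subsets.
Count subsets with r(E)-r(A)=2 and |A|-r(A)=0: 4.

4


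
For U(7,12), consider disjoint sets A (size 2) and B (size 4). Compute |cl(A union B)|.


|A union B| = 2 + 4 = 6 (disjoint).
In U(7,12), cl(S) = S if |S| < 7, else cl(S) = E.
Since 6 < 7, cl(A union B) = A union B.
|cl(A union B)| = 6.

6


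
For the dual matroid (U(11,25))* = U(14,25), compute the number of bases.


The dual of U(r,n) is U(n-r, n) = U(14,25).
Bases of U(14,25) are all (14)-element subsets.
|B(M*)| = C(25,14) = 25! / (14! * 11!) = 4457400.

4457400


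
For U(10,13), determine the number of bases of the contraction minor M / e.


Contracting e from U(10,13) gives U(9,12).
Bases of U(9,12) = C(12,9) = 220.

220


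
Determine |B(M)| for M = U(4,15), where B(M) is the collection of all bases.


Bases of U(4,15) are all 4-element subsets of the 15-element ground set.
Number of bases = C(15,4).
C(15,4) = 15! / (4! * 11!) = 1365.

1365


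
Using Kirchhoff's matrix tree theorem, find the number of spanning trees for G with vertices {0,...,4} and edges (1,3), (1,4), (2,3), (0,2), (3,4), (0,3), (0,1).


By Kirchhoff's matrix tree theorem, the number of spanning trees equals
the determinant of any cofactor of the Laplacian matrix L.
G has 5 vertices and 7 edges.
Computing the (4 x 4) cofactor determinant gives 21.

21


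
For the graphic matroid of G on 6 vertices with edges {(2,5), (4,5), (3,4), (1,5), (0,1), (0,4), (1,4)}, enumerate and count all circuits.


A circuit in a graphic matroid = edge set of a simple cycle.
G has 6 vertices and 7 edges.
Enumerating all minimal edge subsets forming cycles...
Total circuits found: 3.

3


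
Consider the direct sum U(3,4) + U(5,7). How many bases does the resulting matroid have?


Bases of a direct sum M1 + M2: |B| = |B(M1)| * |B(M2)|.
|B(U(3,4))| = C(4,3) = 4.
|B(U(5,7))| = C(7,5) = 21.
Total bases = 4 * 21 = 84.

84


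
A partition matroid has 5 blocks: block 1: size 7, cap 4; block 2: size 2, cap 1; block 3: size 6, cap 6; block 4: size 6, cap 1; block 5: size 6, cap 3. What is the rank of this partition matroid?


Rank of a partition matroid = sum of min(|Si|, ci) for each block.
= min(7,4) + min(2,1) + min(6,6) + min(6,1) + min(6,3)
= 4 + 1 + 6 + 1 + 3
= 15.

15


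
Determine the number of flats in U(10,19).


Flats of U(10,19): every subset of size < 10 is a flat, plus E itself.
Count = C(19,0) + C(19,1) + C(19,2) + C(19,3) + C(19,4) + C(19,5) + C(19,6) + C(19,7) + C(19,8) + C(19,9) + 1
     = 1 + 19 + 171 + 969 + 3876 + 11628 + 27132 + 50388 + 75582 + 92378 + 1
     = 262145.

262145


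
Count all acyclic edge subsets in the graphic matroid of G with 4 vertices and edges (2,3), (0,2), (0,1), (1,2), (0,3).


An independent set in a graphic matroid is an acyclic edge subset.
G has 4 vertices and 5 edges.
Enumerate all 2^5 = 32 subsets, checking for acyclicity.
Total independent sets = 24.

24


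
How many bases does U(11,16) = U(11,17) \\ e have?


Deleting e from U(11,17) gives U(11,16) since n > r.
Bases of U(11,16) = C(16,11) = 4368.

4368


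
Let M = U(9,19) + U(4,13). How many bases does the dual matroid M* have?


(M1+M2)* = M1* + M2*.
M1* = U(10,19), bases: C(19,10) = 92378.
M2* = U(9,13), bases: C(13,9) = 715.
|B(M*)| = 92378 * 715 = 66050270.

66050270


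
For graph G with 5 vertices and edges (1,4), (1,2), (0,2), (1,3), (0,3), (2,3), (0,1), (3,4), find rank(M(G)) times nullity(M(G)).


r(M) = |V| - c = 5 - 1 = 4.
nullity = |E| - r(M) = 8 - 4 = 4.
Product = 4 * 4 = 16.

16


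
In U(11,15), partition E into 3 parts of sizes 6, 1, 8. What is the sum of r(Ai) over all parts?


r(Ai) = min(|Ai|, 11) for each part.
Sum = min(6,11) + min(1,11) + min(8,11)
    = 6 + 1 + 8
    = 15.

15


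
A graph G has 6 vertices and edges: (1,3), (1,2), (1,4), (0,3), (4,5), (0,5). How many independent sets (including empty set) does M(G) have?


An independent set in a graphic matroid is an acyclic edge subset.
G has 6 vertices and 6 edges.
Enumerate all 2^6 = 64 subsets, checking for acyclicity.
Total independent sets = 62.

62


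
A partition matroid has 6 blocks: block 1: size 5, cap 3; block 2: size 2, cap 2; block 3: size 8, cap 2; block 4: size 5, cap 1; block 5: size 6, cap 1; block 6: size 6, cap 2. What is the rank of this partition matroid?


Rank of a partition matroid = sum of min(|Si|, ci) for each block.
= min(5,3) + min(2,2) + min(8,2) + min(5,1) + min(6,1) + min(6,2)
= 3 + 2 + 2 + 1 + 1 + 2
= 11.

11


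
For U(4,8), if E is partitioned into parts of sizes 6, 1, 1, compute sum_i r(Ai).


r(Ai) = min(|Ai|, 4) for each part.
Sum = min(6,4) + min(1,4) + min(1,4)
    = 4 + 1 + 1
    = 6.

6


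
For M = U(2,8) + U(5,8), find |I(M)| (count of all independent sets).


For a direct sum, |I(M1+M2)| = |I(M1)| * |I(M2)|.
|I(U(2,8))| = sum C(8,k) for k=0..2 = 37.
|I(U(5,8))| = sum C(8,k) for k=0..5 = 219.
Total = 37 * 219 = 8103.

8103


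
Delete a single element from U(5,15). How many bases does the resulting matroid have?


Deleting e from U(5,15) gives U(5,14) since n > r.
Bases of U(5,14) = C(14,5) = 2002.

2002


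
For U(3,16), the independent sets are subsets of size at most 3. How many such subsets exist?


Independent sets of U(3,16) are all subsets of size <= 3.
Count = (16 choose 0) + (16 choose 1) + (16 choose 2) + (16 choose 3)
     = 1 + 16 + 120 + 560
     = 697.

697


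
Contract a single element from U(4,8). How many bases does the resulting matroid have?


Contracting e from U(4,8) gives U(3,7).
Bases of U(3,7) = (7 choose 3) = 35.

35


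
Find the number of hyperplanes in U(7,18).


Hyperplanes of U(7,18) are flats of rank 6.
In a uniform matroid, these are exactly the (6)-element subsets.
Count = C(18,6) = 18! / (6! * 12!) = 18564.

18564


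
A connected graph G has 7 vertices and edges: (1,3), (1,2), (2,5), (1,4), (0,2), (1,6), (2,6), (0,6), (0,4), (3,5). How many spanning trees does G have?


By Kirchhoff's matrix tree theorem, the number of spanning trees equals
the determinant of any cofactor of the Laplacian matrix L.
G has 7 vertices and 10 edges.
Computing the (6 x 6) cofactor determinant gives 85.

85


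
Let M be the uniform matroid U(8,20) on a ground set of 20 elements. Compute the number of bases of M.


Bases of U(8,20) are all 8-element subsets of the 20-element ground set.
Number of bases = C(20,8).
(20 choose 8) = 125970.

125970


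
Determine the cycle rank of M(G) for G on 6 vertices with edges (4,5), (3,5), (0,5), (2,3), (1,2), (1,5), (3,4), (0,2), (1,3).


Cycle rank (nullity) = |E| - r(M) = |E| - (|V| - c).
|E| = 9, |V| = 6, c = 1.
Nullity = 9 - (6 - 1) = 9 - 5 = 4.

4


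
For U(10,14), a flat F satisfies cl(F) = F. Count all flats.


Flats of U(10,14): every subset of size < 10 is a flat, plus E itself.
Count = (14 choose 0) + (14 choose 1) + (14 choose 2) + (14 choose 3) + (14 choose 4) + (14 choose 5) + (14 choose 6) + (14 choose 7) + (14 choose 8) + (14 choose 9) + 1
     = 1 + 14 + 91 + 364 + 1001 + 2002 + 3003 + 3432 + 3003 + 2002 + 1
     = 14914.

14914


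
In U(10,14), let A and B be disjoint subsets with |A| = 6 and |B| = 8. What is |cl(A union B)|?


|A union B| = 6 + 8 = 14 (disjoint).
In U(10,14), cl(S) = S if |S| < 10, else cl(S) = E.
Since 14 >= 10, cl(A union B) = E.
|cl(A union B)| = 14.

14


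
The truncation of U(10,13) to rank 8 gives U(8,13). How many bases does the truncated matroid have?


Truncating U(10,13) to rank 8 gives U(8,13).
Bases of U(8,13) are all 8-element subsets of 13 elements.
Number of bases = C(13,8) = 1287.

1287


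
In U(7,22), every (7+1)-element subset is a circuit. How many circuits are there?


In U(7,22), circuits are the (8)-element subsets.
Any set of 8 elements is dependent, and removing any one element gives
an independent set of size 7, so it is a minimal dependent set.
Number of circuits = C(22,8) = 319770.

319770


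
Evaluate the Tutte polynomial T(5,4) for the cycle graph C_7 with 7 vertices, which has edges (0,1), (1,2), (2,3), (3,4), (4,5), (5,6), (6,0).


T(C_7; x,y) = x + x^2 + ... + x^(6) + y.
T(5,4) = 5^1 + 5^2 + 5^3 + 5^4 + 5^5 + 5^6 + 4
= 5 + 25 + 125 + 625 + 3125 + 15625 + 4
= 19534.

19534


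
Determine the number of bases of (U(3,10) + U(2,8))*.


(M1+M2)* = M1* + M2*.
M1* = U(7,10), bases: C(10,7) = 120.
M2* = U(6,8), bases: C(8,6) = 28.
|B(M*)| = 120 * 28 = 3360.

3360


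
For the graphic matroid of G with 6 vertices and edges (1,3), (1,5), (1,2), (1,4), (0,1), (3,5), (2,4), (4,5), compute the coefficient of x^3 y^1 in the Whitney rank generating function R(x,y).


R(x,y) = sum over A in 2^E of x^(r(E)-r(A)) * y^(|A|-r(A)).
G has 6 vertices, 8 edges. r(E) = 5.
Enumerate all 2^8 = 256 subsets.
Count subsets with r(E)-r(A)=3 and |A|-r(A)=1: 3.

3


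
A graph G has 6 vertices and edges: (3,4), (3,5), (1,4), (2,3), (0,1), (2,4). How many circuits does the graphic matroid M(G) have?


A circuit in a graphic matroid = edge set of a simple cycle.
G has 6 vertices and 6 edges.
Enumerating all minimal edge subsets forming cycles...
Total circuits found: 1.

1


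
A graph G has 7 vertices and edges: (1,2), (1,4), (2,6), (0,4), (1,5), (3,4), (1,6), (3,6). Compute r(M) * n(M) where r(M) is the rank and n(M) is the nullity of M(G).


r(M) = |V| - c = 7 - 1 = 6.
nullity = |E| - r(M) = 8 - 6 = 2.
Product = 6 * 2 = 12.

12


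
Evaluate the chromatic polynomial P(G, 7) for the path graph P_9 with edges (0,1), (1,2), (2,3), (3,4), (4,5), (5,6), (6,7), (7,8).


P(P_9, k) = k * (k-1)^(8).
P(7) = 7 * 6^8 = 7 * 1679616 = 11757312.

11757312


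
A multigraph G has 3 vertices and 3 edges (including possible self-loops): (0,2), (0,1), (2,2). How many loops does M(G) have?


In a graphic matroid, a loop is a self-loop edge (u,u) with rank 0.
Examining all 3 edges for self-loops...
Self-loops found: (2,2)
Number of loops = 1.

1


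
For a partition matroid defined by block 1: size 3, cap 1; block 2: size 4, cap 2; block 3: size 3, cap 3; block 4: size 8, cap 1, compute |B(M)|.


A basis picks exactly ci elements from block i.
Number of bases = product of C(|Si|, ci).
= C(3,1) * C(4,2) * C(3,3) * C(8,1)
= 3 * 6 * 1 * 8
= 144.

144


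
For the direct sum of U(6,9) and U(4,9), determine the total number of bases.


Bases of a direct sum M1 + M2: |B| = |B(M1)| * |B(M2)|.
|B(U(6,9))| = C(9,6) = 84.
|B(U(4,9))| = C(9,4) = 126.
Total bases = 84 * 126 = 10584.

10584


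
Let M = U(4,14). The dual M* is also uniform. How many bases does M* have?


The dual of U(r,n) is U(n-r, n) = U(10,14).
Bases of U(10,14) are all (10)-element subsets.
|B(M*)| = C(14,10) = 14! / (10! * 4!) = 1001.

1001


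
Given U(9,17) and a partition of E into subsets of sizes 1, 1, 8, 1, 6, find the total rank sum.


r(Ai) = min(|Ai|, 9) for each part.
Sum = min(1,9) + min(1,9) + min(8,9) + min(1,9) + min(6,9)
    = 1 + 1 + 8 + 1 + 6
    = 17.

17


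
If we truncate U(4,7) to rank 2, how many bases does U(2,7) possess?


Truncating U(4,7) to rank 2 gives U(2,7).
Bases of U(2,7) are all 2-element subsets of 7 elements.
Number of bases = (7 choose 2) = 21.

21


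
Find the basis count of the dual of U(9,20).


The dual of U(r,n) is U(n-r, n) = U(11,20).
Bases of U(11,20) are all (11)-element subsets.
|B(M*)| = (20 choose 11) = 167960.

167960


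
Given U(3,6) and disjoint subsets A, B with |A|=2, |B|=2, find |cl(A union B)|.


|A union B| = 2 + 2 = 4 (disjoint).
In U(3,6), cl(S) = S if |S| < 3, else cl(S) = E.
Since 4 >= 3, cl(A union B) = E.
|cl(A union B)| = 6.

6


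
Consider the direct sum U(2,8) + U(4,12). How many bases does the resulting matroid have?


Bases of a direct sum M1 + M2: |B| = |B(M1)| * |B(M2)|.
|B(U(2,8))| = C(8,2) = 28.
|B(U(4,12))| = C(12,4) = 495.
Total bases = 28 * 495 = 13860.

13860
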